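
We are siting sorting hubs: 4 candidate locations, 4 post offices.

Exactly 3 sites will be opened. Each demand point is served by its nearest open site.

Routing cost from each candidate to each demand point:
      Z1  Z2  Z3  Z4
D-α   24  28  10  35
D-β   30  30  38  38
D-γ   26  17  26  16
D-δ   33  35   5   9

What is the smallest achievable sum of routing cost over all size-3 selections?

Open {D-α, D-γ, D-δ}.
  Z1→D-α 24, Z2→D-γ 17, Z3→D-δ 5, Z4→D-δ 9  ⇒ total 55.
Compare {D-β, D-γ, D-δ}: total 57.
Compare {D-α, D-β, D-δ}: total 66.
No size-3 selection does better; minimum is 55.

55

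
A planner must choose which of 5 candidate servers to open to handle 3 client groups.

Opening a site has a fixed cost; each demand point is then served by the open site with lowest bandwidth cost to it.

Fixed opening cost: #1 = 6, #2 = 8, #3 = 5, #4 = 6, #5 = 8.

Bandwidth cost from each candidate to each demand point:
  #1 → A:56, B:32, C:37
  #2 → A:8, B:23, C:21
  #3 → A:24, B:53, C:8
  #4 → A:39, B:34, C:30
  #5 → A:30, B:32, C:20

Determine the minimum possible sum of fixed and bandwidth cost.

52

Open {#2, #3}: assign each demand point to its cheapest open site.
  A→#2 8, B→#2 23, C→#3 8
  bandwidth cost 39, fixed 13 → total 52.
Compare {#1, #2, #3}: bandwidth cost 39 + fixed 19 = 58.
Compare {#2, #3, #4}: bandwidth cost 39 + fixed 19 = 58.
Compare {#2}: bandwidth cost 52 + fixed 8 = 60.
All other subsets cost ≥ 58. Minimum total cost: 52.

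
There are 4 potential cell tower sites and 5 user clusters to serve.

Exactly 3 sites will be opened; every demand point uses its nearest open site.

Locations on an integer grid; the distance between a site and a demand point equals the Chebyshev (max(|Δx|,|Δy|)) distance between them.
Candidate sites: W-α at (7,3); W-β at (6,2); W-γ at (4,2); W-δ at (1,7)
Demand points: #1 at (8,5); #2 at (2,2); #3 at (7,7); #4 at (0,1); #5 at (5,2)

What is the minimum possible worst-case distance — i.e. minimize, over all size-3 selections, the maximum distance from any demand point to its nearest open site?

Open {W-α, W-β, W-γ}.
  Farthest demand point is #3 at distance 4 (to W-α); all others are ≤ 4.
With {W-α, W-γ, W-δ} the worst case is 4.
With {W-β, W-γ, W-δ} the worst case is 5.
No size-3 selection achieves below 4.

4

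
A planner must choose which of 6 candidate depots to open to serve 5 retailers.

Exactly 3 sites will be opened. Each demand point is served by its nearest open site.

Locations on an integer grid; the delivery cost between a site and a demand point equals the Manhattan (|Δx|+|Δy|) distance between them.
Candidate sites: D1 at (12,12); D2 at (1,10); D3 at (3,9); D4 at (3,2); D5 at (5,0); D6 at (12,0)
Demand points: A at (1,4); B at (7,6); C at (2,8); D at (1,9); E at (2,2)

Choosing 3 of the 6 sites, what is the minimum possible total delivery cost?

15

Open {D2, D3, D4}.
  A→D4 4, B→D3 7, C→D3 2, D→D2 1, E→D4 1  ⇒ total 15.
Compare {D1, D3, D4}: total 16.
Compare {D3, D4, D5}: total 16.
No size-3 selection does better; minimum is 15.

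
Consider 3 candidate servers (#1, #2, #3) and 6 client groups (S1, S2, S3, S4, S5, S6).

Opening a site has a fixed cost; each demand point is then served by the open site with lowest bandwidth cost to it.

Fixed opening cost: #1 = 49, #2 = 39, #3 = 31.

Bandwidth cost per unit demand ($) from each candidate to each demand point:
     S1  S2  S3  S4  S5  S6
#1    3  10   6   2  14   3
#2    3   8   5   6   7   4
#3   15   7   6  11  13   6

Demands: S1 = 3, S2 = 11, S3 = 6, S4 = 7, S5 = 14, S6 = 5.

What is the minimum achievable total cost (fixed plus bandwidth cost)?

326

Open {#2}: assign each demand point to its cheapest open site.
  S1→#2 3×3=9, S2→#2 11×8=88, S3→#2 6×5=30, S4→#2 7×6=42, S5→#2 14×7=98, S6→#2 5×4=20
  bandwidth cost 287, fixed 39 → total 326.
Compare {#1, #2}: bandwidth cost 254 + fixed 88 = 342.
Compare {#2, #3}: bandwidth cost 276 + fixed 70 = 346.
Compare {#1, #2, #3}: bandwidth cost 243 + fixed 119 = 362.
All other subsets cost ≥ 342. Minimum total cost: 326.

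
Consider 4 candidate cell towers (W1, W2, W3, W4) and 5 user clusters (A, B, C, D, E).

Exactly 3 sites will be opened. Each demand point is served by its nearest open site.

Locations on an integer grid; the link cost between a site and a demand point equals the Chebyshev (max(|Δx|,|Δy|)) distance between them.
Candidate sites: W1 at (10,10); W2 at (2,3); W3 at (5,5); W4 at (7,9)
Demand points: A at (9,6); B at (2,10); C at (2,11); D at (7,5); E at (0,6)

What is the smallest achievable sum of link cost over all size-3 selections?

Open {W2, W3, W4}.
  A→W4 3, B→W3 5, C→W4 5, D→W3 2, E→W2 3  ⇒ total 18.
Compare {W1, W2, W3}: total 20.
Compare {W1, W2, W4}: total 20.
No size-3 selection does better; minimum is 18.

18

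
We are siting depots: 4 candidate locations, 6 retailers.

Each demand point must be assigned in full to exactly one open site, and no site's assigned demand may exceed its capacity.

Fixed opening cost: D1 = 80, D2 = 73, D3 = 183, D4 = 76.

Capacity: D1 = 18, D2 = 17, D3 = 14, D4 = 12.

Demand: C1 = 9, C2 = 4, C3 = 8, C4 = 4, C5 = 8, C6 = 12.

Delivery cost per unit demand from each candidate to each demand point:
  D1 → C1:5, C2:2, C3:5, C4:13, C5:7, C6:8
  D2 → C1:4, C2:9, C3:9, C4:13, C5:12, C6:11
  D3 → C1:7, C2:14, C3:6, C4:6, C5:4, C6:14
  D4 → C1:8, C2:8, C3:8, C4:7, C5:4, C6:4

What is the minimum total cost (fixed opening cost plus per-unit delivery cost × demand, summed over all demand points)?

Open {D1, D2, D4}; cheapest assignment that respects the capacities:
  D1 (cap 18, load 16): C3, C5 — cost 8×5 + 8×7 = 96
  D2 (cap 17, load 17): C1, C2, C4 — cost 9×4 + 4×9 + 4×13 = 124
  D4 (cap 12, load 12): C6 — cost 12×4 = 48
  Shipping 268, fixed 229 → total 497.
  Any other capacity-feasible assignment to {D1, D2, D4} ships for at least 268.
Compare {D1, D2, D3, D4}: its best feasible assignment gives total 600.
Compare {D1, D2, D3}: its best feasible assignment gives total 604.
Every other set of open sites that can feasibly serve all demand totals ≥ 600 even under its best assignment. Minimum: 497.

497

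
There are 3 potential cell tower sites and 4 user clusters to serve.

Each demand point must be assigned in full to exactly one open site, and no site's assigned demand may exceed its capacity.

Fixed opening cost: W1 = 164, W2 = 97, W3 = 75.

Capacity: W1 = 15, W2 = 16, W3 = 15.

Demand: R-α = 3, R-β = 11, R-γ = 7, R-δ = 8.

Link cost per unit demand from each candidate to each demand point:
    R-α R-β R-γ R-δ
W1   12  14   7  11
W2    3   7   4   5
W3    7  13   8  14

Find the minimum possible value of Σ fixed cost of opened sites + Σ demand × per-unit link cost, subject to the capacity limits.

404

Open {W2, W3}; cheapest assignment that respects the capacities:
  W2 (cap 16, load 15): R-γ, R-δ — cost 7×4 + 8×5 = 68
  W3 (cap 15, load 14): R-α, R-β — cost 3×7 + 11×13 = 164
  Shipping 232, fixed 172 → total 404.
  Any other capacity-feasible assignment to {W2, W3} ships for at least 232.
Compare {W1, W2}: its best feasible assignment gives total 484.
Compare {W1, W3}: its best feasible assignment gives total 540.
Every other set of open sites that can feasibly serve all demand totals ≥ 484 even under its best assignment. Minimum: 404.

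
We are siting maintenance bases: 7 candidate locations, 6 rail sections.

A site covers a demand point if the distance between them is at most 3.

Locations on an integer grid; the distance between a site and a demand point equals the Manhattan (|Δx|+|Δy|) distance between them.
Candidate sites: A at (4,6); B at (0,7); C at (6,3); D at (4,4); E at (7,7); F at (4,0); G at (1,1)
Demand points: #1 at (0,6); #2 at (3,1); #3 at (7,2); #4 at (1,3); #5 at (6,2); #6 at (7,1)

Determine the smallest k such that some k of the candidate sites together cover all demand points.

Coverage sets (demand points within 3 of each site):
  A: {}
  B: {#1}
  C: {#3, #5, #6}
  D: {}
  E: {}
  F: {#2}
  G: {#2, #4}
No 2 sites suffice: every size-2 union leaves at least one demand point uncovered.
But {B, C, G} covers everything, so the minimum is 3.

3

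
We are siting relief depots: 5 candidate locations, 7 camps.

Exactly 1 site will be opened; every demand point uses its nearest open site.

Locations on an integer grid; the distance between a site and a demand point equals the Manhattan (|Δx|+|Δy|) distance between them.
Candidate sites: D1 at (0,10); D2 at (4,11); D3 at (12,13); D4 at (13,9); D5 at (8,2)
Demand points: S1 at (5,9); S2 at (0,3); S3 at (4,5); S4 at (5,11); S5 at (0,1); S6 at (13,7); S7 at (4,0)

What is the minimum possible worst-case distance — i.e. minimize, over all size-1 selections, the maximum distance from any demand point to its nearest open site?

Open {D5}.
  Farthest demand point is S4 at distance 12 (to D5); all others are ≤ 12.
With {D2} the worst case is 14.
With {D1} the worst case is 16.
No size-1 selection achieves below 12.

12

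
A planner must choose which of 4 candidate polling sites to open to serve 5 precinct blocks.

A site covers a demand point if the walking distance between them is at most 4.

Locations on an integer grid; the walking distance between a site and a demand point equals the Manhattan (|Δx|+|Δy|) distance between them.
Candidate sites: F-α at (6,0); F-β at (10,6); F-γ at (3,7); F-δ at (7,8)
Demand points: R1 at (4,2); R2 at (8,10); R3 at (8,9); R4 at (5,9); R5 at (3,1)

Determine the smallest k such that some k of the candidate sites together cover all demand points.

2

Coverage sets (demand points within 4 of each site):
  F-α: {R1, R5}
  F-β: {}
  F-γ: {R4}
  F-δ: {R2, R3, R4}
No single site covers all 5 demand points.
But {F-α, F-δ} covers everything, so the minimum is 2.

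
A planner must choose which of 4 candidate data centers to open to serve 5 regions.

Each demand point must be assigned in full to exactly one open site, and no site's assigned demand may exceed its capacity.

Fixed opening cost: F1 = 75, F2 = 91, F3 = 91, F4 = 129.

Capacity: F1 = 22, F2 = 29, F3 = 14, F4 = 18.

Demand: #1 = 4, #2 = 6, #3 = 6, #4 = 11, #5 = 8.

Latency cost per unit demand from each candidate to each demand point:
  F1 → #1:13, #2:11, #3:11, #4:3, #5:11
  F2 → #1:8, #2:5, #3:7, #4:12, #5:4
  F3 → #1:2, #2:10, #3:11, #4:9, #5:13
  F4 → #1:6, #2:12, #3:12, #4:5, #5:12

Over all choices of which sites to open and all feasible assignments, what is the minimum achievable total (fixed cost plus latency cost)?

335

Open {F1, F2}; cheapest assignment that respects the capacities:
  F1 (cap 22, load 11): #4 — cost 11×3 = 33
  F2 (cap 29, load 24): #1, #2, #3, #5 — cost 4×8 + 6×5 + 6×7 + 8×4 = 136
  Shipping 169, fixed 166 → total 335.
  Any other capacity-feasible assignment to {F1, F2} ships for at least 169.
Compare {F1, F2, F3}: its best feasible assignment gives total 402.
Compare {F2, F4}: its best feasible assignment gives total 403.
Every other set of open sites that can feasibly serve all demand totals ≥ 402 even under its best assignment. Minimum: 335.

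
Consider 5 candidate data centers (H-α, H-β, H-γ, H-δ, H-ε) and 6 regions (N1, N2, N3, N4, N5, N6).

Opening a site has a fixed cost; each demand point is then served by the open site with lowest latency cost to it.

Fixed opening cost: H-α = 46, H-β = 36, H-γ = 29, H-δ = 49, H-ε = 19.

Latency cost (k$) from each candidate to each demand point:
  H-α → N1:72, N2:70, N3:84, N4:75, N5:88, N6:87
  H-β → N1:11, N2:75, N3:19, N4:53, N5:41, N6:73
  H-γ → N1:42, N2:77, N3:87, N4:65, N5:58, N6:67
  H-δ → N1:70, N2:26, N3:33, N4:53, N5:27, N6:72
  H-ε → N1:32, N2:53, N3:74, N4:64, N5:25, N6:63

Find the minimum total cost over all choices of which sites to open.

Open {H-β, H-ε}: assign each demand point to its cheapest open site.
  N1→H-β 11, N2→H-ε 53, N3→H-β 19, N4→H-β 53, N5→H-ε 25, N6→H-ε 63
  latency cost 224, fixed 55 → total 279.
Compare {H-β, H-δ}: latency cost 208 + fixed 85 = 293.
Compare {H-δ, H-ε}: latency cost 232 + fixed 68 = 300.
Compare {H-β, H-δ, H-ε}: latency cost 197 + fixed 104 = 301.
All other subsets cost ≥ 293. Minimum total cost: 279.

279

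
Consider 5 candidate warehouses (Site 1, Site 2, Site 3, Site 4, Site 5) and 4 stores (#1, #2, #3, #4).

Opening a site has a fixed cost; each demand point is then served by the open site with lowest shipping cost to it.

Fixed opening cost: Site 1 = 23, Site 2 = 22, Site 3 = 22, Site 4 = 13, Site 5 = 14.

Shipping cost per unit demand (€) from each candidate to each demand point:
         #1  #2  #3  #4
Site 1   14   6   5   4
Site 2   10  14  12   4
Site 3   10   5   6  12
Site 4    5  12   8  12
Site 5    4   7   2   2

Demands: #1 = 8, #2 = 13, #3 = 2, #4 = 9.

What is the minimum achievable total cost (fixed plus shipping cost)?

Open {Site 3, Site 5}: assign each demand point to its cheapest open site.
  #1→Site 5 8×4=32, #2→Site 3 13×5=65, #3→Site 5 2×2=4, #4→Site 5 9×2=18
  shipping cost 119, fixed 36 → total 155.
Compare {Site 5}: shipping cost 145 + fixed 14 = 159.
Compare {Site 3, Site 4, Site 5}: shipping cost 119 + fixed 49 = 168.
Compare {Site 1, Site 5}: shipping cost 132 + fixed 37 = 169.
All other subsets cost ≥ 159. Minimum total cost: 155.

155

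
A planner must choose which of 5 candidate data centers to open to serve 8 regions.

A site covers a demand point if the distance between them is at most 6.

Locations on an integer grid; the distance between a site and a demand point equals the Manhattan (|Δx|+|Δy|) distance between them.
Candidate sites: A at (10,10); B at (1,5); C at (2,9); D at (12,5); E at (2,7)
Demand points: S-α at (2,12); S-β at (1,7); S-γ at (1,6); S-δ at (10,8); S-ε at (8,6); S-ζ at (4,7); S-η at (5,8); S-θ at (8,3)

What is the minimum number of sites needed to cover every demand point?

2

Coverage sets (demand points within 6 of each site):
  A: {S-δ, S-ε}
  B: {S-β, S-γ, S-ζ}
  C: {S-α, S-β, S-γ, S-ζ, S-η}
  D: {S-δ, S-ε, S-θ}
  E: {S-α, S-β, S-γ, S-ζ, S-η}
No single site covers all 8 demand points.
But {C, D} covers everything, so the minimum is 2.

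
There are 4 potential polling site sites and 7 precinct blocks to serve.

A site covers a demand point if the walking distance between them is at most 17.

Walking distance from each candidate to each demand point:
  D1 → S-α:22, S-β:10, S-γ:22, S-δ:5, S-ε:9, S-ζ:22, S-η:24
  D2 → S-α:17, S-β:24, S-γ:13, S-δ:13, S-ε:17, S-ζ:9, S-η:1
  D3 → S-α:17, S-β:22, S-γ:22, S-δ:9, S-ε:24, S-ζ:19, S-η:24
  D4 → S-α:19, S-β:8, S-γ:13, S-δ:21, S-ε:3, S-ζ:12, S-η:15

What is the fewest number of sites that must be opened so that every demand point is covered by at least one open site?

Coverage sets (demand points within 17 of each site):
  D1: {S-β, S-δ, S-ε}
  D2: {S-α, S-γ, S-δ, S-ε, S-ζ, S-η}
  D3: {S-α, S-δ}
  D4: {S-β, S-γ, S-ε, S-ζ, S-η}
No single site covers all 7 demand points.
But {D1, D2} covers everything, so the minimum is 2.

2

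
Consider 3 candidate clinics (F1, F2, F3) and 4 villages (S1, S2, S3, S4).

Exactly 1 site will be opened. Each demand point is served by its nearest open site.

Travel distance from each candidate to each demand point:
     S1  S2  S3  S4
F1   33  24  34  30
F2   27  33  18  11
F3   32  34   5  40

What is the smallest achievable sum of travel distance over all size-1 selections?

89

Open {F2}.
  S1→F2 27, S2→F2 33, S3→F2 18, S4→F2 11  ⇒ total 89.
Compare {F3}: total 111.
Compare {F1}: total 121.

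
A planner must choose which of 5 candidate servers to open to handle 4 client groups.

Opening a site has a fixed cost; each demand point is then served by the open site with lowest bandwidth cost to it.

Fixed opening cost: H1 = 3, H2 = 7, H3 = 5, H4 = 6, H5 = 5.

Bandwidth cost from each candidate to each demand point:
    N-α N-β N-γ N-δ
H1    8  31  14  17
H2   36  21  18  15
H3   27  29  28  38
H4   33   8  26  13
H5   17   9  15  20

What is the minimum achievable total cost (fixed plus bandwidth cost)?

52

Open {H1, H4}: assign each demand point to its cheapest open site.
  N-α→H1 8, N-β→H4 8, N-γ→H1 14, N-δ→H4 13
  bandwidth cost 43, fixed 9 → total 52.
Compare {H1, H5}: bandwidth cost 48 + fixed 8 = 56.
Compare {H1, H3, H4}: bandwidth cost 43 + fixed 14 = 57.
Compare {H1, H4, H5}: bandwidth cost 43 + fixed 14 = 57.
All other subsets cost ≥ 56. Minimum total cost: 52.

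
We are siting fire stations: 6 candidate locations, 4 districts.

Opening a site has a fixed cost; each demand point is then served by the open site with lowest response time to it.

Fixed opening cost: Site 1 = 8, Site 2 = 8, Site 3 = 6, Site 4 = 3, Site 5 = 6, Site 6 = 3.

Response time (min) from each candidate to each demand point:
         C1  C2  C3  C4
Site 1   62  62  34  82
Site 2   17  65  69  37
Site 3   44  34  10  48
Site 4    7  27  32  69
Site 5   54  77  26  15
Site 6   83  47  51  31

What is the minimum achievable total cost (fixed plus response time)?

Open {Site 3, Site 4, Site 5}: assign each demand point to its cheapest open site.
  C1→Site 4 7, C2→Site 4 27, C3→Site 3 10, C4→Site 5 15
  response time 59, fixed 15 → total 74.
Compare {Site 3, Site 4, Site 5, Site 6}: response time 59 + fixed 18 = 77.
Compare {Site 1, Site 3, Site 4, Site 5}: response time 59 + fixed 23 = 82.
Compare {Site 2, Site 3, Site 4, Site 5}: response time 59 + fixed 23 = 82.
All other subsets cost ≥ 77. Minimum total cost: 74.

74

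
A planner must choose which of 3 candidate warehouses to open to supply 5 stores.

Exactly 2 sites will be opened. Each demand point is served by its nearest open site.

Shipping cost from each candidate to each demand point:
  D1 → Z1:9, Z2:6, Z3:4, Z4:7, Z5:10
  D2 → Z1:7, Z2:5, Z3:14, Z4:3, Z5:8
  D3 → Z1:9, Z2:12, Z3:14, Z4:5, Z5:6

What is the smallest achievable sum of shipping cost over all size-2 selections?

27

Open {D1, D2}.
  Z1→D2 7, Z2→D2 5, Z3→D1 4, Z4→D2 3, Z5→D2 8  ⇒ total 27.
Compare {D1, D3}: total 30.
Compare {D2, D3}: total 35.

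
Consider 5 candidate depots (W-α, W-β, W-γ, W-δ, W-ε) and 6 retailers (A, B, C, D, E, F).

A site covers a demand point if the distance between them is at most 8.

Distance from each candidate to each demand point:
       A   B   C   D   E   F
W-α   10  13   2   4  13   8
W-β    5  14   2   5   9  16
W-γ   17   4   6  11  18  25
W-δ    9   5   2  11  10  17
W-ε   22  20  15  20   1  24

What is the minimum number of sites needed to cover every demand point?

4

Coverage sets (demand points within 8 of each site):
  W-α: {C, D, F}
  W-β: {A, C, D}
  W-γ: {B, C}
  W-δ: {B, C}
  W-ε: {E}
No 3 sites suffice: every size-3 union leaves at least one demand point uncovered.
But {W-α, W-β, W-γ, W-ε} covers everything, so the minimum is 4.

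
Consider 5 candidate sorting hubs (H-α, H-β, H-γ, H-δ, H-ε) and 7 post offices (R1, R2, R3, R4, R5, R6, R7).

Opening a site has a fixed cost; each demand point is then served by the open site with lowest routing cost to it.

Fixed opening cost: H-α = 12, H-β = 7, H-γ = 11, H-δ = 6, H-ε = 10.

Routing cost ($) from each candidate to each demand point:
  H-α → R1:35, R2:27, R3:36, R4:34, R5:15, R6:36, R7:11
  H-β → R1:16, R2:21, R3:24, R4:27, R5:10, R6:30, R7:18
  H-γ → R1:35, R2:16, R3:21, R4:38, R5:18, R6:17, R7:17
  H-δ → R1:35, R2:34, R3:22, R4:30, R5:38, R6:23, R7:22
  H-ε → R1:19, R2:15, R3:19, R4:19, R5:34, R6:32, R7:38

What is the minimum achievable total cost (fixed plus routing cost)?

141

Open {H-β, H-γ, H-ε}: assign each demand point to its cheapest open site.
  R1→H-β 16, R2→H-ε 15, R3→H-ε 19, R4→H-ε 19, R5→H-β 10, R6→H-γ 17, R7→H-γ 17
  routing cost 113, fixed 28 → total 141.
Compare {H-β, H-γ}: routing cost 124 + fixed 18 = 142.
Compare {H-β, H-δ, H-ε}: routing cost 120 + fixed 23 = 143.
Compare {H-β, H-ε}: routing cost 127 + fixed 17 = 144.
All other subsets cost ≥ 142. Minimum total cost: 141.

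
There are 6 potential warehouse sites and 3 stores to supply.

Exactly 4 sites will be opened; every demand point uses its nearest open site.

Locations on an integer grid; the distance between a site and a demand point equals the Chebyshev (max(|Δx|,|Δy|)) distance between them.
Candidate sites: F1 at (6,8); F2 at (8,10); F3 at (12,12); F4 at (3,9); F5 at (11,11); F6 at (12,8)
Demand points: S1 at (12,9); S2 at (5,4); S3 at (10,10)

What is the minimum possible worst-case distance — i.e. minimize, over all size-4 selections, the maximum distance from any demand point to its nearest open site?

Open {F1, F2, F3, F4}.
  Farthest demand point is S2 at distance 4 (to F1); all others are ≤ 4.
With {F1, F2, F3, F5} the worst case is 4.
With {F1, F2, F3, F6} the worst case is 4.
No size-4 selection achieves below 4.

4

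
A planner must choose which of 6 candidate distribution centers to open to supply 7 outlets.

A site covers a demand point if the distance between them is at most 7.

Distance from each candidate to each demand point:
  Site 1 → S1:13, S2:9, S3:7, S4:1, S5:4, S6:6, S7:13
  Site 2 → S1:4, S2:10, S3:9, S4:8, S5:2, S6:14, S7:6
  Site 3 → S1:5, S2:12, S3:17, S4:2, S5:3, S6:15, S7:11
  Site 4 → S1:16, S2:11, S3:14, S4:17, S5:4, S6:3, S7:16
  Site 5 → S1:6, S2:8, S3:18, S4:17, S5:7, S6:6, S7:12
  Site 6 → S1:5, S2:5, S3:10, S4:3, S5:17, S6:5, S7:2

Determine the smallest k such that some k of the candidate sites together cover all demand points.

Coverage sets (demand points within 7 of each site):
  Site 1: {S3, S4, S5, S6}
  Site 2: {S1, S5, S7}
  Site 3: {S1, S4, S5}
  Site 4: {S5, S6}
  Site 5: {S1, S5, S6}
  Site 6: {S1, S2, S4, S6, S7}
No single site covers all 7 demand points.
But {Site 1, Site 6} covers everything, so the minimum is 2.

2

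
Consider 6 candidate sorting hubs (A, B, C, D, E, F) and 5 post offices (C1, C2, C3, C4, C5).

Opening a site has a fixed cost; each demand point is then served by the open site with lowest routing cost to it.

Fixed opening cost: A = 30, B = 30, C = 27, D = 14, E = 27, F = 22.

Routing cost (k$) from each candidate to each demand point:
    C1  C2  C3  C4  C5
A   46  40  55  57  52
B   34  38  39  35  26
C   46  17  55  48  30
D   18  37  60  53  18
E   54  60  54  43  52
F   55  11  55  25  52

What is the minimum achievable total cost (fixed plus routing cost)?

163

Open {D, F}: assign each demand point to its cheapest open site.
  C1→D 18, C2→F 11, C3→F 55, C4→F 25, C5→D 18
  routing cost 127, fixed 36 → total 163.
Compare {B, D, F}: routing cost 111 + fixed 66 = 177.
Compare {B, F}: routing cost 135 + fixed 52 = 187.
Compare {D, E, F}: routing cost 126 + fixed 63 = 189.
All other subsets cost ≥ 177. Minimum total cost: 163.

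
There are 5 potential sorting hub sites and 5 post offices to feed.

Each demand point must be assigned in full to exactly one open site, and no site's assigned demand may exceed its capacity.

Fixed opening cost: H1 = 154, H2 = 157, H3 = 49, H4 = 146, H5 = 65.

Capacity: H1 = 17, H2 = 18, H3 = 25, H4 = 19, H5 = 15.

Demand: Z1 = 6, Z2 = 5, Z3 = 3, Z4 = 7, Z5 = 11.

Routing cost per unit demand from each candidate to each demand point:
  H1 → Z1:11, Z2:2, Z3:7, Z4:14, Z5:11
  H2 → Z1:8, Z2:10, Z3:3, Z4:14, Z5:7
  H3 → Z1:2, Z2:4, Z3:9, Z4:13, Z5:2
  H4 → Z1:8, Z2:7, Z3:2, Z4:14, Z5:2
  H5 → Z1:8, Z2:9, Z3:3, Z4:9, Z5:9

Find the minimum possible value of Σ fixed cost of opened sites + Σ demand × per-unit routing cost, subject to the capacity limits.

Open {H3, H5}; cheapest assignment that respects the capacities:
  H3 (cap 25, load 22): Z1, Z2, Z5 — cost 6×2 + 5×4 + 11×2 = 54
  H5 (cap 15, load 10): Z3, Z4 — cost 3×3 + 7×9 = 72
  Shipping 126, fixed 114 → total 240.
  Any other capacity-feasible assignment to {H3, H5} ships for at least 126.
Compare {H3, H4}: its best feasible assignment gives total 346.
Compare {H1, H3}: its best feasible assignment gives total 359.
Every other set of open sites that can feasibly serve all demand totals ≥ 346 even under its best assignment. Minimum: 240.

240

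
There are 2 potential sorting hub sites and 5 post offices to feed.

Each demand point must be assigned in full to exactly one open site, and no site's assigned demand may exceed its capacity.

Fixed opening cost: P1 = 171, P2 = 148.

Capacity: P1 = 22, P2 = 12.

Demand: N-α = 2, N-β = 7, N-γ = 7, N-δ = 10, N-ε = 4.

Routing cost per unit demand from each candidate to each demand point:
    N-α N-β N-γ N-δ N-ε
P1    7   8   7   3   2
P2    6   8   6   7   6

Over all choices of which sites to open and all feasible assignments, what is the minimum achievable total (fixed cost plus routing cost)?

467

Open {P1, P2}; cheapest assignment that respects the capacities:
  P1 (cap 22, load 21): N-β, N-δ, N-ε — cost 7×8 + 10×3 + 4×2 = 94
  P2 (cap 12, load 9): N-α, N-γ — cost 2×6 + 7×6 = 54
  Shipping 148, fixed 319 → total 467.
  Any other capacity-feasible assignment to {P1, P2} ships for at least 148.
Total demand is 30 and no other set of sites has combined capacity ≥ 30, so {P1, P2} is the only feasible choice of open sites. Minimum: 467.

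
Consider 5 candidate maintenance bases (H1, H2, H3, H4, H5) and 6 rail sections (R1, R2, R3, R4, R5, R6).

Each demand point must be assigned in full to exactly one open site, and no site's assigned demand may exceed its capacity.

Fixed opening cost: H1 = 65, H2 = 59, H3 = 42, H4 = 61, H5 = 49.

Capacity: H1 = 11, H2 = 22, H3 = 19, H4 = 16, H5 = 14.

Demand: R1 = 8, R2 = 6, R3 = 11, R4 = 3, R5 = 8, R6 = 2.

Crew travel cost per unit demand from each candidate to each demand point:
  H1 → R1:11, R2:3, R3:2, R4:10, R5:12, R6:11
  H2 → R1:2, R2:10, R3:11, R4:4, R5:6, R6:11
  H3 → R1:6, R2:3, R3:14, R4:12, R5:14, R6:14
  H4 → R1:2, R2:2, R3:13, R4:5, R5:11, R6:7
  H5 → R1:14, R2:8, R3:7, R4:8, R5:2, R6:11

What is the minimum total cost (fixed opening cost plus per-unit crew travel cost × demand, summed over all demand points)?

279

Open {H1, H4, H5}; cheapest assignment that respects the capacities:
  H1 (cap 11, load 11): R3 — cost 11×2 = 22
  H4 (cap 16, load 16): R1, R2, R6 — cost 8×2 + 6×2 + 2×7 = 42
  H5 (cap 14, load 11): R4, R5 — cost 3×8 + 8×2 = 40
  Shipping 104, fixed 175 → total 279.
  Any other capacity-feasible assignment to {H1, H4, H5} ships for at least 104.
Compare {H1, H2, H3}: its best feasible assignment gives total 304.
Compare {H1, H3, H5}: its best feasible assignment gives total 306.
Every other set of open sites that can feasibly serve all demand totals ≥ 304 even under its best assignment. Minimum: 279.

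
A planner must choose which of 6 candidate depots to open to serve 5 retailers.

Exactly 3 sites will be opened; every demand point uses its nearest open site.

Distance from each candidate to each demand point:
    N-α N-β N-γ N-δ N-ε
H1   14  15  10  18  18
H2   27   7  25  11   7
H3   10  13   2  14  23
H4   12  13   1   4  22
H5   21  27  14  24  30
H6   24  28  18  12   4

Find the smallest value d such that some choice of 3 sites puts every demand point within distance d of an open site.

10

Open {H2, H3, H4}.
  Farthest demand point is N-α at distance 10 (to H3); all others are ≤ 10.
With {H1, H2, H3} the worst case is 11.
With {H2, H3, H5} the worst case is 11.
No size-3 selection achieves below 10.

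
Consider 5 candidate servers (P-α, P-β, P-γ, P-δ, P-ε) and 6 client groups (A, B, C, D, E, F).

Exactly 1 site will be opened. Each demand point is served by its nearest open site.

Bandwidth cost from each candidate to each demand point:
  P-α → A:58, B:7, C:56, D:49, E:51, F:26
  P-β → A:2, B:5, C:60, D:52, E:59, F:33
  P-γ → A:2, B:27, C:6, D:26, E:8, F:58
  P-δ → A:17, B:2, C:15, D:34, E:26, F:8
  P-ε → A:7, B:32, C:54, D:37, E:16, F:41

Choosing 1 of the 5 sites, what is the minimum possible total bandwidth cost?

102

Open {P-δ}.
  A→P-δ 17, B→P-δ 2, C→P-δ 15, D→P-δ 34, E→P-δ 26, F→P-δ 8  ⇒ total 102.
Compare {P-γ}: total 127.
Compare {P-ε}: total 187.
No size-1 selection does better; minimum is 102.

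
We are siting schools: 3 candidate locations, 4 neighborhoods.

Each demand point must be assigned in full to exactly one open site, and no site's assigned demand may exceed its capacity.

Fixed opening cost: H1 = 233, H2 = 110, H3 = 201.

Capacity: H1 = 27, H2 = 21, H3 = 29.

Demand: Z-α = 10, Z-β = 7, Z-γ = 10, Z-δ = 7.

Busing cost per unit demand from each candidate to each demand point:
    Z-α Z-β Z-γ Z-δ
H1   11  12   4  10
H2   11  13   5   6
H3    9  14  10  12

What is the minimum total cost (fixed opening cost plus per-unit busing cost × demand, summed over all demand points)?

Open {H2, H3}; cheapest assignment that respects the capacities:
  H2 (cap 21, load 17): Z-γ, Z-δ — cost 10×5 + 7×6 = 92
  H3 (cap 29, load 17): Z-α, Z-β — cost 10×9 + 7×14 = 188
  Shipping 280, fixed 311 → total 591.
  Any other capacity-feasible assignment to {H2, H3} ships for at least 280.
Compare {H1, H2}: its best feasible assignment gives total 619.
Compare {H1, H3}: its best feasible assignment gives total 718.
Every other set of open sites that can feasibly serve all demand totals ≥ 619 even under its best assignment. Minimum: 591.

591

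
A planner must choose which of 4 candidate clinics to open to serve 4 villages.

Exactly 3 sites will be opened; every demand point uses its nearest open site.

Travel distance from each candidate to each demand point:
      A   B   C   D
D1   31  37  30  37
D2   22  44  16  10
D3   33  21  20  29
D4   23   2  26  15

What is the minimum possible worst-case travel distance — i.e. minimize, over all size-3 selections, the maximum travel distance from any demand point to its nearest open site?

22

Open {D1, D2, D3}.
  Farthest demand point is A at travel distance 22 (to D2); all others are ≤ 22.
With {D1, D2, D4} the worst case is 22.
With {D2, D3, D4} the worst case is 22.
No size-3 selection achieves below 22.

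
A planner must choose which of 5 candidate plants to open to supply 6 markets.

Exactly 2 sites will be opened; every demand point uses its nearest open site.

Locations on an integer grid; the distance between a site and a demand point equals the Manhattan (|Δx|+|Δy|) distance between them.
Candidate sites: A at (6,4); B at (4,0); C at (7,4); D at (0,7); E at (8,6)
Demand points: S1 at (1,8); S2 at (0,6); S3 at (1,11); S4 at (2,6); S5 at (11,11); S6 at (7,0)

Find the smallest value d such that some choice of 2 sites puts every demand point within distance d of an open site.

8

Open {D, E}.
  Farthest demand point is S5 at distance 8 (to E); all others are ≤ 8.
With {C, D} the worst case is 11.
With {A, B} the worst case is 12.
No size-2 selection achieves below 8.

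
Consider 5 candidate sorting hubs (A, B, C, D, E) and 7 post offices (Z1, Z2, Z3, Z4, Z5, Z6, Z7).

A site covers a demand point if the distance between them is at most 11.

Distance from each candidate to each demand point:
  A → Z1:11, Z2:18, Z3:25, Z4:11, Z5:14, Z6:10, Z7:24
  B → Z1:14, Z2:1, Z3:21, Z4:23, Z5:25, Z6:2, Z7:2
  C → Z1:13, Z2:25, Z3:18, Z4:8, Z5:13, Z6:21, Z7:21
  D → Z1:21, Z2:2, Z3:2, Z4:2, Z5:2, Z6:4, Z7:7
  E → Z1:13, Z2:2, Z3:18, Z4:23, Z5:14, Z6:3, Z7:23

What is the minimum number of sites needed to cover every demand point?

2

Coverage sets (demand points within 11 of each site):
  A: {Z1, Z4, Z6}
  B: {Z2, Z6, Z7}
  C: {Z4}
  D: {Z2, Z3, Z4, Z5, Z6, Z7}
  E: {Z2, Z6}
No single site covers all 7 demand points.
But {A, D} covers everything, so the minimum is 2.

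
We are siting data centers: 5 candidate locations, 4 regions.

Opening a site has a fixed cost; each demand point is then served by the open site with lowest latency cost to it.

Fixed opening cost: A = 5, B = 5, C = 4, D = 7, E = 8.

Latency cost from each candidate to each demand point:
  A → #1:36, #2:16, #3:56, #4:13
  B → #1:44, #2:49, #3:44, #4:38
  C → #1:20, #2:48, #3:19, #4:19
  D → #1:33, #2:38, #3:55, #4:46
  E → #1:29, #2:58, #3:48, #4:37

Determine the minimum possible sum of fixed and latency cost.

77

Open {A, C}: assign each demand point to its cheapest open site.
  #1→C 20, #2→A 16, #3→C 19, #4→A 13
  latency cost 68, fixed 9 → total 77.
Compare {A, B, C}: latency cost 68 + fixed 14 = 82.
Compare {A, C, D}: latency cost 68 + fixed 16 = 84.
Compare {A, C, E}: latency cost 68 + fixed 17 = 85.
All other subsets cost ≥ 82. Minimum total cost: 77.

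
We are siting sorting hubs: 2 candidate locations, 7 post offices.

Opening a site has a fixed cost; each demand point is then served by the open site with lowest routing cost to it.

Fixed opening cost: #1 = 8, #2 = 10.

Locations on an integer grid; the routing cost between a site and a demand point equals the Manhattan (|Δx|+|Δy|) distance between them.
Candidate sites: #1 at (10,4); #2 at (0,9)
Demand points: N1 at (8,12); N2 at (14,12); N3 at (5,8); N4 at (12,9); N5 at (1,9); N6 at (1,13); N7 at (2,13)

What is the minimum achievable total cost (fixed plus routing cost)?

65

Open {#1, #2}: assign each demand point to its cheapest open site.
  N1→#1 10, N2→#1 12, N3→#2 6, N4→#1 7, N5→#2 1, N6→#2 5, N7→#2 6
  routing cost 47, fixed 18 → total 65.
Compare {#2}: routing cost 58 + fixed 10 = 68.
Compare {#1}: routing cost 87 + fixed 8 = 95.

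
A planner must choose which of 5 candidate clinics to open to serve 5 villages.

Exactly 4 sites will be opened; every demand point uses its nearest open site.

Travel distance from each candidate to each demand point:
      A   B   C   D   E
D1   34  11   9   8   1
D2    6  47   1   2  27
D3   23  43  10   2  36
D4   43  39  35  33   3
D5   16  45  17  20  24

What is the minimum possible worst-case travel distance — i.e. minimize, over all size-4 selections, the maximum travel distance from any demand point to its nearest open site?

11

Open {D1, D2, D3, D4}.
  Farthest demand point is B at travel distance 11 (to D1); all others are ≤ 11.
With {D1, D2, D3, D5} the worst case is 11.
With {D1, D2, D4, D5} the worst case is 11.
No size-4 selection achieves below 11.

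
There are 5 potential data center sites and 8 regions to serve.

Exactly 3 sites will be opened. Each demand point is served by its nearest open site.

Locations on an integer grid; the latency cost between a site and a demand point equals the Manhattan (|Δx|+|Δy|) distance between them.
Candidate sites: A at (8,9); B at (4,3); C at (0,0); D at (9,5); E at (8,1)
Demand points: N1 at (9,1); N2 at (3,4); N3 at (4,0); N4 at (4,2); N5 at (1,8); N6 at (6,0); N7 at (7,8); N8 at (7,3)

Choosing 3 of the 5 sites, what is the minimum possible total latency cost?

Open {A, B, E}.
  N1→E 1, N2→B 2, N3→B 3, N4→B 1, N5→A 8, N6→E 3, N7→A 2, N8→B 3  ⇒ total 23.
Compare {B, D, E}: total 26.
Compare {A, B, D}: total 28.
No size-3 selection does better; minimum is 23.

23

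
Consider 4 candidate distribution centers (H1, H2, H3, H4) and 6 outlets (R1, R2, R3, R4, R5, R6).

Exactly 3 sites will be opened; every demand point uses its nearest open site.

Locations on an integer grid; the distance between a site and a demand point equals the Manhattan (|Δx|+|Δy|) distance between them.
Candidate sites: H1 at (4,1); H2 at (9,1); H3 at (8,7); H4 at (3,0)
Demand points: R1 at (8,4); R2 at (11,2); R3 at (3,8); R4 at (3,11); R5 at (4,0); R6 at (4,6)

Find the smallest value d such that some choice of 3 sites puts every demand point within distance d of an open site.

Open {H1, H2, H3}.
  Farthest demand point is R4 at distance 9 (to H3); all others are ≤ 9.
With {H1, H3, H4} the worst case is 9.
With {H2, H3, H4} the worst case is 9.
No size-3 selection achieves below 9.

9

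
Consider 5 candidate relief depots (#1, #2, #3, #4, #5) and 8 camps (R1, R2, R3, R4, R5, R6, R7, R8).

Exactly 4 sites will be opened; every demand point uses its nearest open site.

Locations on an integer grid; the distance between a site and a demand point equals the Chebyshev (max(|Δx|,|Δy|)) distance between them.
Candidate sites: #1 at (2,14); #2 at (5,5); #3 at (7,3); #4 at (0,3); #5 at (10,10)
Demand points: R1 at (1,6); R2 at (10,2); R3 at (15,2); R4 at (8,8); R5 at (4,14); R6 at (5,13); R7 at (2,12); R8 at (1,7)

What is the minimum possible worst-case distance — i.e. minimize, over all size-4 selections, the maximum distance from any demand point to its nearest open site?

8

Open {#1, #2, #3, #4}.
  Farthest demand point is R3 at distance 8 (to #3); all others are ≤ 8.
With {#1, #2, #3, #5} the worst case is 8.
With {#1, #2, #4, #5} the worst case is 8.
No size-4 selection achieves below 8.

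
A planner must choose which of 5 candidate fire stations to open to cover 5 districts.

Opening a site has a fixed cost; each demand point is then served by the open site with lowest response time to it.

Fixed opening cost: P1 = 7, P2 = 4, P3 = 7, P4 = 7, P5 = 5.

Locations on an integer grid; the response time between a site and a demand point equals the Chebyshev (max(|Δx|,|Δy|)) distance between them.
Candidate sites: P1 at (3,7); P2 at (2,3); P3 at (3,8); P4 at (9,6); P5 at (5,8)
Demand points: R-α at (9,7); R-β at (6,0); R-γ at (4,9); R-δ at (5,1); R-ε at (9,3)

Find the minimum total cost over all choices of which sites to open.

26

Open {P2, P5}: assign each demand point to its cheapest open site.
  R-α→P5 4, R-β→P2 4, R-γ→P5 1, R-δ→P2 3, R-ε→P5 5
  response time 17, fixed 9 → total 26.
Compare {P4}: response time 20 + fixed 7 = 27.
Compare {P2, P4}: response time 16 + fixed 11 = 27.
Compare {P4, P5}: response time 16 + fixed 12 = 28.
All other subsets cost ≥ 27. Minimum total cost: 26.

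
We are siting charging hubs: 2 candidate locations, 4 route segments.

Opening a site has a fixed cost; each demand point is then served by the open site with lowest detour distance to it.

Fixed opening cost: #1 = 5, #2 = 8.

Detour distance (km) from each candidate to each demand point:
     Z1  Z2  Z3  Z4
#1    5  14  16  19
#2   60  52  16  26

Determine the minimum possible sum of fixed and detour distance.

Open {#1}: assign each demand point to its cheapest open site.
  Z1→#1 5, Z2→#1 14, Z3→#1 16, Z4→#1 19
  detour distance 54, fixed 5 → total 59.
Compare {#1, #2}: detour distance 54 + fixed 13 = 67.
Compare {#2}: detour distance 154 + fixed 8 = 162.

59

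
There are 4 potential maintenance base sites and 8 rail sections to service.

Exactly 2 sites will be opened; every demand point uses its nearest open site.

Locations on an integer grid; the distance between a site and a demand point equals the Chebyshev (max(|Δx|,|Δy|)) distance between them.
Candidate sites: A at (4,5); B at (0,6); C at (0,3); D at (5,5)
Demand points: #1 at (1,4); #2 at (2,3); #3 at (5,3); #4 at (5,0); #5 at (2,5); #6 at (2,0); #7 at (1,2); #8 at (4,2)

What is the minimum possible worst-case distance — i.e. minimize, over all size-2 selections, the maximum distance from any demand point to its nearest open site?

Open {A, B}.
  Farthest demand point is #4 at distance 5 (to A); all others are ≤ 5.
With {A, C} the worst case is 5.
With {A, D} the worst case is 5.
No size-2 selection achieves below 5.

5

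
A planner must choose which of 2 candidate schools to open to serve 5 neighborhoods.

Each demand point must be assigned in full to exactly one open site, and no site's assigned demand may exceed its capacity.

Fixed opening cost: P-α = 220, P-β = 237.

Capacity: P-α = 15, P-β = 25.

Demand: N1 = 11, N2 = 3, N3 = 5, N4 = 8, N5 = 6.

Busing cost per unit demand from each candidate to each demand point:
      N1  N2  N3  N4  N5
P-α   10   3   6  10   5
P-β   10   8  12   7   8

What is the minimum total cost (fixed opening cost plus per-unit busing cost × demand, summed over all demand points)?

Open {P-α, P-β}; cheapest assignment that respects the capacities:
  P-α (cap 15, load 14): N2, N3, N5 — cost 3×3 + 5×6 + 6×5 = 69
  P-β (cap 25, load 19): N1, N4 — cost 11×10 + 8×7 = 166
  Shipping 235, fixed 457 → total 692.
  Any other capacity-feasible assignment to {P-α, P-β} ships for at least 235.
Total demand is 33 and no other set of sites has combined capacity ≥ 33, so {P-α, P-β} is the only feasible choice of open sites. Minimum: 692.

692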